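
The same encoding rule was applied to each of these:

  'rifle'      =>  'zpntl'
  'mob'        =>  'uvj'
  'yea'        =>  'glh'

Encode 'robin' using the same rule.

zvjpv

The shift depends on letter class: consonant r→z is +8, but vowel i→p is +7. Two shifts are in play — +7 for a/e/i/o/u, +8 for every other letter.
On robin: r(cons)+8=z, o(vowel)+7=v, b(cons)+8=j, i(vowel)+7=p, n(cons)+8=v.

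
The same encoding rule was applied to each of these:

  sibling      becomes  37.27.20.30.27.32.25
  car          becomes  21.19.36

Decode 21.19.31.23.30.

Each letter is replaced by its alphabet position (a=1..z=26) + 18.
Reversing it on 21.19.31.23.30: 21→(21−18)÷1=3=c, 19→(19−18)÷1=1=a, 31→(31−18)÷1=13=m, 23→(23−18)÷1=5=e, 30→(30−18)÷1=12=l.

camel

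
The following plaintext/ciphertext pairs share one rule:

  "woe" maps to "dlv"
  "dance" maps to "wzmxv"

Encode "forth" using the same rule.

Each pair mirrors across the alphabet (w↔d, o↔l, e↔v): positions sum to 25. This is the alphabet-reversal cipher (Atbash): a becomes z, b becomes y, etc.
Applying it to forth: f↔u, o↔l, r↔i, t↔g, h↔s.

uligs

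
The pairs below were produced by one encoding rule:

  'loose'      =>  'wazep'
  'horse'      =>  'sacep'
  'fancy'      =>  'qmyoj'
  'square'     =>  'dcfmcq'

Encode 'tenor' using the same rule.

eqyac

Shifts by position in loose: pos 0: l→w (+11), pos 1: o→a (+12), pos 2: o→z (+11), pos 3: s→e (+12) — repeating every 2. A repeating key of period 2 is used — shifts +11, +12 over and over.
On tenor: t+11=e, e+12=q, n+11=y, o+12=a, r+11=c.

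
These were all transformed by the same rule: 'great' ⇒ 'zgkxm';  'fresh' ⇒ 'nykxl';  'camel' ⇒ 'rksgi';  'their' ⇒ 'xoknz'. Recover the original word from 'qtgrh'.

blank

The output letters match the input read backwards, each shifted +6: great reversed is taerg. Two steps: reverse the string, then apply a Caesar shift of +6.
Reversing it on qtgrh: shift back: q−6=k, t−6=n, g−6=a, r−6=l, h−6=b → knalb; then reverse → blank.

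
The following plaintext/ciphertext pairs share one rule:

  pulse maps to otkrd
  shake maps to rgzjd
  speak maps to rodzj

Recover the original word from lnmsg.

month

This is a Caesar cipher with shift 25.
Undoing it on lnmsg: l−25=m, n−25=o, m−25=n, s−25=t, g−25=h.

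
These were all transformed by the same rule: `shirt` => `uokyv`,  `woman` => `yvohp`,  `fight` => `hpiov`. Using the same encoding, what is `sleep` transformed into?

It's a Vigenère-style cipher with numeric key [2,7]: position i shifts by key[i mod 2].
For sleep: s+2=u, l+7=s, e+2=g, e+7=l, p+2=r.

usglr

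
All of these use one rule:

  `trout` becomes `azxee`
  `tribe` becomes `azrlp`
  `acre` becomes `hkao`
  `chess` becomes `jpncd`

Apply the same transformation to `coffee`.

jwoppq

In trout: t→a is +7, r→z is +8, o→x is +9, u→e is +10 — the shift increases by 1 each position. The shift increases by 1 at each position, starting from +7: 7, 8, 9, ….
Applying it to coffee: c+7=j, o+8=w, f+9=o, f+10=p, e+11=p, e+12=q.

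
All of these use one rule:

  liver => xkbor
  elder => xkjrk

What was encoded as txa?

urn

The output letters match the input read backwards, each shifted +6: liver reversed is revil. Read the word backwards and shift each letter +6.
Reversing it on txa: shift back: t−6=n, x−6=r, a−6=u → nru; then reverse → urn.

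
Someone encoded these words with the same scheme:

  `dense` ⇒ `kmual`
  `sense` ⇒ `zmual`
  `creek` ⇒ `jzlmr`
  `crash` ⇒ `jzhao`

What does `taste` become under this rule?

aizbl

Shifts by position in dense: pos 0: d→k (+7), pos 1: e→m (+8), pos 2: n→u (+7), pos 3: s→a (+8) — repeating every 2. The shifts repeat in a cycle of length 2: positions 0,1,… shift by +7, +8, then the pattern repeats.
On taste: t+7=a, a+8=i, s+7=z, t+8=b, e+7=l.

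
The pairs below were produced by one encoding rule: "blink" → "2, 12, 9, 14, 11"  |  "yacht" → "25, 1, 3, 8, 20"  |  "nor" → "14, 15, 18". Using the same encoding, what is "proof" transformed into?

b is letter #2 and maps to 2: an offset of 0. Each letter is replaced by its alphabet position (a=1, b=2, …, z=26).
On proof: p=16→16, r=18→18, o=15→15, o=15→15, f=6→6.

16, 18, 15, 15, 6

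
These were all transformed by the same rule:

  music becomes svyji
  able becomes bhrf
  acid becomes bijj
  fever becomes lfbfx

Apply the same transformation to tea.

zfb

The shift depends on letter class: consonant m→s is +6, but vowel u→v is +1. The rule splits by letter class: vowels +1, consonants +6.
On tea: t(cons)+6=z, e(vowel)+1=f, a(vowel)+1=b.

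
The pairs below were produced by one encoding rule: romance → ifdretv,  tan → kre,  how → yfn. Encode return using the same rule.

Compare letters: r→i is +17, o→f is +17, m→d is +17 — a constant shift. Every letter moves 17 places later in the alphabet, wrapping around z→a.
Applying it to return: r+17=i, e+17=v, t+17=k, u+17=l, r+17=i, n+17=e.

ivklie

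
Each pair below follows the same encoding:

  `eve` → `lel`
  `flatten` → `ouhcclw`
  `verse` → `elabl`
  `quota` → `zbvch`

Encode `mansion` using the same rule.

The rule splits by letter class: vowels +7, consonants +9.
Applying it to mansion: m(cons)+9=v, a(vowel)+7=h, n(cons)+9=w, s(cons)+9=b, i(vowel)+7=p, o(vowel)+7=v, n(cons)+9=w.

vhwbpvw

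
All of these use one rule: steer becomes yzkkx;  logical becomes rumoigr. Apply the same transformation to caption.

Compare letters: s→y is +6, t→z is +6, e→k is +6 — a constant shift. It's a constant shift of +6 (ROT6).
On caption: c+6=i, a+6=g, p+6=v, t+6=z, i+6=o, o+6=u, n+6=t.

igvzout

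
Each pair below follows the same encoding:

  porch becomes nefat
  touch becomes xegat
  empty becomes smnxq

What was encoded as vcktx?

night

p(15)→n(13) and o(14)→e(4) fit y≡9x+8 (mod 26); the inverse of 9 mod 26 is 3. Each letter's alphabet position (a=0..z=25) is mapped through 9·x+8 mod 26 — an affine cipher.
Decoding vcktx: v(21)→3·(21−8)≡13=n; c(2)→3·(2−8)≡8=i; k(10)→3·(10−8)≡6=g; t(19)→3·(19−8)≡7=h; x(23)→3·(23−8)≡19=t (all mod 26).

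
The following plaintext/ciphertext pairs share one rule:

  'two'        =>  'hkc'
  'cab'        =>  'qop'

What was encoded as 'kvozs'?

Compare letters: t→h is +14, w→k is +14, o→c is +14 — a constant shift. It's a constant shift of +14 (ROT14).
Decoding kvozs: k−14=w, v−14=h, o−14=a, z−14=l, s−14=e.

whale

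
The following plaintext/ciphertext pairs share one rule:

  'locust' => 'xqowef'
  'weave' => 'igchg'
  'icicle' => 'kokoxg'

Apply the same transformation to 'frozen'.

The shift depends on letter class: consonant l→x is +12, but vowel o→q is +2. Vowels shift forward by 2 and consonants shift forward by 12.
For frozen: f(cons)+12=r, r(cons)+12=d, o(vowel)+2=q, z(cons)+12=l, e(vowel)+2=g, n(cons)+12=z.

rdqlgz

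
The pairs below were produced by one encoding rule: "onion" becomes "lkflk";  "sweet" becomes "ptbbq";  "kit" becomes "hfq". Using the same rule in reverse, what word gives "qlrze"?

touch

This is a Caesar cipher with shift 23.
Decoding qlrze: q−23=t, l−23=o, r−23=u, z−23=c, e−23=h.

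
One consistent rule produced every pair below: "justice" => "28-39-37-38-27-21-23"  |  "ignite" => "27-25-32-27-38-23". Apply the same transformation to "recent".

The number is (letter's place in the alphabet, a=1) + 18.
For recent: r=18→36, e=5→23, c=3→21, e=5→23, n=14→32, t=20→38.

36-23-21-23-32-38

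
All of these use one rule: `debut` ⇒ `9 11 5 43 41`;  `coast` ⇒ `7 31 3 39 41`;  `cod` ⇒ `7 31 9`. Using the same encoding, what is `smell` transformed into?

d(#4)→9 and e(#5)→11: differences scale by 2, so n = 2·pos + 1. The formula is n = 2×(alphabet index, a=1) + 1.
On smell: s=19→39, m=13→27, e=5→11, l=12→25, l=12→25.

39 27 11 25 25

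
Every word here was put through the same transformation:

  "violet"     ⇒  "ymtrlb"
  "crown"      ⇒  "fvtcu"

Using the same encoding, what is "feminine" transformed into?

iirouqwo

In violet: v→y is +3, i→m is +4, o→t is +5, l→r is +6 — the shift increases by 1 each position. Each letter shifts forward by (position + 3), i.e. 3, 4, 5, … — the shift grows by one for each successive letter.
For feminine: f+3=i, e+4=i, m+5=r, i+6=o, n+7=u, i+8=q, n+9=w, e+10=o.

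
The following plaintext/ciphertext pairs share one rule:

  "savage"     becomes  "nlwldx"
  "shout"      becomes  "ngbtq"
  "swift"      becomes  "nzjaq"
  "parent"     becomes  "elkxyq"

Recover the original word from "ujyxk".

diner

s(18)→n(13) and a(0)→l(11) fit y≡3x+11 (mod 26); the inverse of 3 mod 26 is 9. Each letter's alphabet position (a=0..z=25) is mapped through 3·x+11 mod 26 — an affine cipher.
Decoding ujyxk: u(20)→9·(20−11)≡3=d; j(9)→9·(9−11)≡8=i; y(24)→9·(24−11)≡13=n; x(23)→9·(23−11)≡4=e; k(10)→9·(10−11)≡17=r (all mod 26).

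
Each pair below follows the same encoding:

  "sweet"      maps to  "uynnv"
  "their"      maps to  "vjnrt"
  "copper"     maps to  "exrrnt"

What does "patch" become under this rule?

rjvej

The shift depends on letter class: consonant s→u is +2, but vowel e→n is +9. Two shifts are in play — +9 for a/e/i/o/u, +2 for every other letter.
For patch: p(cons)+2=r, a(vowel)+9=j, t(cons)+2=v, c(cons)+2=e, h(cons)+2=j.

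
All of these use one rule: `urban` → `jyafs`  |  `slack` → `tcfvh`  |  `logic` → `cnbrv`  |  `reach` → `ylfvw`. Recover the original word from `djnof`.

quota

u(20)→j(9) and r(17)→y(24) fit y≡21x+5 (mod 26); the inverse of 21 mod 26 is 5. This is an affine cipher: with a=0,…,z=25, each position x becomes (21x+5) mod 26.
Undoing it on djnof: d(3)→5·(3−5)≡16=q; j(9)→5·(9−5)≡20=u; n(13)→5·(13−5)≡14=o; o(14)→5·(14−5)≡19=t; f(5)→5·(5−5)≡0=a (all mod 26).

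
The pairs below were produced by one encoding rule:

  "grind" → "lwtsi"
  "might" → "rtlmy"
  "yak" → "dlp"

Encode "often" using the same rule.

Vowels shift forward by 11 and consonants shift forward by 5.
For often: o(vowel)+11=z, f(cons)+5=k, t(cons)+5=y, e(vowel)+11=p, n(cons)+5=s.

zkyps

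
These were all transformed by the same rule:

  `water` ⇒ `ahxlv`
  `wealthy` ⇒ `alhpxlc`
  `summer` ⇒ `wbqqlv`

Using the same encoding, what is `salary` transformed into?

The rule splits by letter class: vowels +7, consonants +4.
For salary: s(cons)+4=w, a(vowel)+7=h, l(cons)+4=p, a(vowel)+7=h, r(cons)+4=v, y(cons)+4=c.

whphvc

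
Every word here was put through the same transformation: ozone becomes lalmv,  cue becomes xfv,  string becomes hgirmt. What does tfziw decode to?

guard

Each pair mirrors across the alphabet (o↔l, z↔a, o↔l): positions sum to 25. Each letter is replaced by its mirror in the alphabet: a↔z, b↔y, c↔x, and so on (the Atbash cipher).
Undoing it on tfziw: t↔g, f↔u, z↔a, i↔r, w↔d.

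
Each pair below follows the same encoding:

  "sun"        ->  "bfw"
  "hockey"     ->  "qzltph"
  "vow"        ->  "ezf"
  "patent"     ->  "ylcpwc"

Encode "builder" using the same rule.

kftumpa

The shift depends on letter class: consonant s→b is +9, but vowel u→f is +11. Vowels shift forward by 11 and consonants shift forward by 9.
For builder: b(cons)+9=k, u(vowel)+11=f, i(vowel)+11=t, l(cons)+9=u, d(cons)+9=m, e(vowel)+11=p, r(cons)+9=a.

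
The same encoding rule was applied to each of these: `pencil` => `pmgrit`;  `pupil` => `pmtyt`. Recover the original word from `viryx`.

The output letters match the input read backwards, each shifted +4: pencil reversed is licnep. Two steps: reverse the string, then apply a Caesar shift of +4.
Undoing it on viryx: shift back: v−4=r, i−4=e, r−4=n, y−4=u, x−4=t → renut; then reverse → tuner.

tuner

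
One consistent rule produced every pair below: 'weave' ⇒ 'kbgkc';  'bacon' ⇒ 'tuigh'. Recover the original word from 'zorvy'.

The output letters match the input read backwards, each shifted +6: weave reversed is evaew. Read the word backwards and shift each letter +6.
Undoing it on zorvy: shift back: z−6=t, o−6=i, r−6=l, v−6=p, y−6=s → tilps; then reverse → split.

split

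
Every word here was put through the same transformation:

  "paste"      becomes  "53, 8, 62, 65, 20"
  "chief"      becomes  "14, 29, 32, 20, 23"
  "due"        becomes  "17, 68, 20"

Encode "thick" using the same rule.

65, 29, 32, 14, 38

p(#16)→53 and a(#1)→8: differences scale by 3, so n = 3·pos + 5. Each letter becomes 3×(its alphabet position, a=1..z=26) + 5.
On thick: t=20→65, h=8→29, i=9→32, c=3→14, k=11→38.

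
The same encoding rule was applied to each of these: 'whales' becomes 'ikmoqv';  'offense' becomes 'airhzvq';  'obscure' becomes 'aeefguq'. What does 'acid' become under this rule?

Shifts by position in whales: pos 0: w→i (+12), pos 1: h→k (+3), pos 2: a→m (+12), pos 3: l→o (+3) — repeating every 2. A repeating key of period 2 is used — shifts +12, +3 over and over.
Applying it to acid: a+12=m, c+3=f, i+12=u, d+3=g.

mfug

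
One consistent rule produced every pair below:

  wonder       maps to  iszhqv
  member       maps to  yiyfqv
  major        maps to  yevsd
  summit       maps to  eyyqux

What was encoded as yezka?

Shifts by position in wonder: pos 0: w→i (+12), pos 1: o→s (+4), pos 2: n→z (+12), pos 3: d→h (+4) — repeating every 2. It's a Vigenère-style cipher with numeric key [12,4]: position i shifts by key[i mod 2].
Undoing it on yezka: y−12=m, e−4=a, z−12=n, k−4=g, a−12=o.

mango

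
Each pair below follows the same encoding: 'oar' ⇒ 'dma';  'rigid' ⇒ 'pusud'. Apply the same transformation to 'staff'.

The word is reversed, then every letter is shifted forward by 12.
On staff: reverse → ffats; then shift: f+12=r, f+12=r, a+12=m, t+12=f, s+12=e.

rrmfe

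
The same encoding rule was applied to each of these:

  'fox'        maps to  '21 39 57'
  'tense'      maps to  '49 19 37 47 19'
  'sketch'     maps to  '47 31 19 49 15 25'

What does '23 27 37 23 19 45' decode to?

ginger

The formula is n = 2×(alphabet index, a=1) + 9.
Reversing it on 23 27 37 23 19 45: 23→(23−9)÷2=7=g, 27→(27−9)÷2=9=i, 37→(37−9)÷2=14=n, 23→(23−9)÷2=7=g, 19→(19−9)÷2=5=e, 45→(45−9)÷2=18=r.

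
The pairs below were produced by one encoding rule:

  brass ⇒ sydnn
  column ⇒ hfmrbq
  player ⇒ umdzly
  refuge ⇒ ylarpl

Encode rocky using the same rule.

yfhxz

This is an affine cipher: with a=0,…,z=25, each position x becomes (15x+3) mod 26.
Applying it to rocky: r(17)→15·17+3≡24=y; o(14)→15·14+3≡5=f; c(2)→15·2+3≡7=h; k(10)→15·10+3≡23=x; y(24)→15·24+3≡25=z (all mod 26).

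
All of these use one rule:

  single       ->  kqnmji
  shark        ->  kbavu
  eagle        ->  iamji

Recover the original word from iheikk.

excess

s(18)→k(10) and i(8)→q(16) fit y≡15x+0 (mod 26); the inverse of 15 mod 26 is 7. Each letter's alphabet position (a=0..z=25) is mapped through 15·x+0 mod 26 — an affine cipher.
Undoing it on iheikk: i(8)→7·(8−0)≡4=e; h(7)→7·(7−0)≡23=x; e(4)→7·(4−0)≡2=c; i(8)→7·(8−0)≡4=e; k(10)→7·(10−0)≡18=s; k(10)→7·(10−0)≡18=s (all mod 26).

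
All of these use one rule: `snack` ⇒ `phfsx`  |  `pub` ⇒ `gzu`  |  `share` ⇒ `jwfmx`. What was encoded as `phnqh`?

The output letters match the input read backwards, each shifted +5: snack reversed is kcans. Two steps: reverse the string, then apply a Caesar shift of +5.
Undoing it on phnqh: shift back: p−5=k, h−5=c, n−5=i, q−5=l, h−5=c → kcilc; then reverse → click.

click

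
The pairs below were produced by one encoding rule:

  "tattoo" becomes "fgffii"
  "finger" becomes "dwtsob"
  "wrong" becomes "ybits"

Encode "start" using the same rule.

qfgbf

This is an affine cipher: with a=0,…,z=25, each position x becomes (15x+6) mod 26.
On start: s(18)→15·18+6≡16=q; t(19)→15·19+6≡5=f; a(0)→15·0+6≡6=g; r(17)→15·17+6≡1=b; t(19)→15·19+6≡5=f (all mod 26).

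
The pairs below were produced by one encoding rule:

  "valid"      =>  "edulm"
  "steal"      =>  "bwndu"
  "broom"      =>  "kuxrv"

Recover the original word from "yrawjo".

portal

Shifts by position in valid: pos 0: v→e (+9), pos 1: a→d (+3), pos 2: l→u (+9), pos 3: i→l (+3) — repeating every 2. The shifts repeat in a cycle of length 2: positions 0,1,… shift by +9, +3, then the pattern repeats.
Reversing it on yrawjo: y−9=p, r−3=o, a−9=r, w−3=t, j−9=a, o−3=l.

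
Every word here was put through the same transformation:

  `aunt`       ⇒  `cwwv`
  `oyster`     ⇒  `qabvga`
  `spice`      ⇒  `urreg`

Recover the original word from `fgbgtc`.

Shifts by position in aunt: pos 0: a→c (+2), pos 1: u→w (+2), pos 2: n→w (+9), pos 3: t→v (+2) — repeating every 3. A repeating key of period 3 is used — shifts +2, +2, +9 over and over.
Reversing it on fgbgtc: f−2=d, g−2=e, b−9=s, g−2=e, t−2=r, c−9=t.

desert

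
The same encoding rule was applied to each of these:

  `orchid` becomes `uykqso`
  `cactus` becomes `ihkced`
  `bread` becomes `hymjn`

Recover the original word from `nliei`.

heavy

In orchid: o→u is +6, r→y is +7, c→k is +8, h→q is +9 — the shift increases by 1 each position. Letter i (0-indexed) is shifted by i+6, so successive shifts are 6, 7, 8, ….
Undoing it on nliei: n−6=h, l−7=e, i−8=a, e−9=v, i−10=y.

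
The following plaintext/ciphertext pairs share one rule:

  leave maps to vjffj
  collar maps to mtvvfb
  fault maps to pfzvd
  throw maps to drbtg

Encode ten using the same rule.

djx

Two shifts are in play — +5 for a/e/i/o/u, +10 for every other letter.
For ten: t(cons)+10=d, e(vowel)+5=j, n(cons)+10=x.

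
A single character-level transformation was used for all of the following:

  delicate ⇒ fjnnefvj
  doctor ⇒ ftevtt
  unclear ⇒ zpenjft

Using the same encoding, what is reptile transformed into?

tjrvnnj

Vowels shift forward by 5 and consonants shift forward by 2.
For reptile: r(cons)+2=t, e(vowel)+5=j, p(cons)+2=r, t(cons)+2=v, i(vowel)+5=n, l(cons)+2=n, e(vowel)+5=j.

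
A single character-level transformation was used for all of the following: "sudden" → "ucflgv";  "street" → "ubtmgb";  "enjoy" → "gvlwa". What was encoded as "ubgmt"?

steer

It's a Vigenère-style cipher with numeric key [2,8]: position i shifts by key[i mod 2].
Decoding ubgmt: u−2=s, b−8=t, g−2=e, m−8=e, t−2=r.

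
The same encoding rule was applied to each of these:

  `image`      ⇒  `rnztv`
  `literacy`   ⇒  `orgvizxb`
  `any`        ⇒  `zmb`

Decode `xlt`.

Each pair mirrors across the alphabet (i↔r, m↔n, a↔z): positions sum to 25. This is the alphabet-reversal cipher (Atbash): a becomes z, b becomes y, etc.
Decoding xlt: x↔c, l↔o, t↔g.

cog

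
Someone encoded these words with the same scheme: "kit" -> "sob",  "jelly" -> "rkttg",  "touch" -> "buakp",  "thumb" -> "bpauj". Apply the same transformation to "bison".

joauv

The shift depends on letter class: consonant k→s is +8, but vowel i→o is +6. Vowels shift forward by 6 and consonants shift forward by 8.
For bison: b(cons)+8=j, i(vowel)+6=o, s(cons)+8=a, o(vowel)+6=u, n(cons)+8=v.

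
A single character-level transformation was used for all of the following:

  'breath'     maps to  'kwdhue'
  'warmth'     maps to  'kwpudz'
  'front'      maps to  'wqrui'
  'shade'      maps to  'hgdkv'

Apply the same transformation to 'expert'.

The output letters match the input read backwards, each shifted +3: breath reversed is htaerb. The word is reversed, then every letter is shifted forward by 3.
For expert: reverse → trepxe; then shift: t+3=w, r+3=u, e+3=h, p+3=s, x+3=a, e+3=h.

wuhsah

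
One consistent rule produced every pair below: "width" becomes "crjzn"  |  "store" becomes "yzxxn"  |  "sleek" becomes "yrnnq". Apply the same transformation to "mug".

sdm

The shift depends on letter class: consonant w→c is +6, but vowel i→r is +9. Two shifts are in play — +9 for a/e/i/o/u, +6 for every other letter.
Applying it to mug: m(cons)+6=s, u(vowel)+9=d, g(cons)+6=m.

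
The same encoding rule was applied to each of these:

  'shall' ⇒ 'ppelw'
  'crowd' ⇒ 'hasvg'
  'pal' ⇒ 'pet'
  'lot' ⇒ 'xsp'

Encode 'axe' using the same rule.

ibe

The output letters match the input read backwards, each shifted +4: shall reversed is llahs. Read the word backwards and shift each letter +4.
Applying it to axe: reverse → exa; then shift: e+4=i, x+4=b, a+4=e.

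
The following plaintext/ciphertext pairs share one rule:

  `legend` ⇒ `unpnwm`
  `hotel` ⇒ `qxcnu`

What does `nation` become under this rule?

Each letter is shifted forward by 9 in the alphabet (a Caesar shift of +9).
For nation: n+9=w, a+9=j, t+9=c, i+9=r, o+9=x, n+9=w.

wjcrxw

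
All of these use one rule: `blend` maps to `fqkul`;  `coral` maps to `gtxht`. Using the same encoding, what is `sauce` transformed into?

In blend: b→f is +4, l→q is +5, e→k is +6, n→u is +7 — the shift increases by 1 each position. Each letter shifts forward by (position + 4), i.e. 4, 5, 6, … — the shift grows by one for each successive letter.
On sauce: s+4=w, a+5=f, u+6=a, c+7=j, e+8=m.

wfajm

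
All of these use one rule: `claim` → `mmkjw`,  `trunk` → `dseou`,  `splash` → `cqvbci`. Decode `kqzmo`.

It's a Vigenère-style cipher with numeric key [10,1]: position i shifts by key[i mod 2].
Reversing it on kqzmo: k−10=a, q−1=p, z−10=p, m−1=l, o−10=e.

apple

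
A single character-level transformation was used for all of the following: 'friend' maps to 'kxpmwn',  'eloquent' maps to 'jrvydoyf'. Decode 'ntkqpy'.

indigo

Letter i (0-indexed) is shifted by i+5, so successive shifts are 5, 6, 7, ….
Decoding ntkqpy: n−5=i, t−6=n, k−7=d, q−8=i, p−9=g, y−10=o.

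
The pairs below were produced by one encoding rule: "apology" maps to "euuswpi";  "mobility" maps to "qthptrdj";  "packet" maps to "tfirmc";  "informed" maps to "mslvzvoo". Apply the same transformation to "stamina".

In apology: a→e is +4, p→u is +5, o→u is +6, l→s is +7 — the shift increases by 1 each position. Letter i (0-indexed) is shifted by i+4, so successive shifts are 4, 5, 6, ….
For stamina: s+4=w, t+5=y, a+6=g, m+7=t, i+8=q, n+9=w, a+10=k.

wygtqwk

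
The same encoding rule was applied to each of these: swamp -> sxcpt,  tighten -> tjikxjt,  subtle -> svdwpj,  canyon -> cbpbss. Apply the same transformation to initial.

iokwmfr

The shift increases by 1 at each position, starting from +0: 0, 1, 2, ….
For initial: i+0=i, n+1=o, i+2=k, t+3=w, i+4=m, a+5=f, l+6=r.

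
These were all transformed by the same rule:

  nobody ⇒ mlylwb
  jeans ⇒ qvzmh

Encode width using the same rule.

Each pair mirrors across the alphabet (n↔m, o↔l, b↔y): positions sum to 25. This is the alphabet-reversal cipher (Atbash): a becomes z, b becomes y, etc.
For width: w↔d, i↔r, d↔w, t↔g, h↔s.

drwgs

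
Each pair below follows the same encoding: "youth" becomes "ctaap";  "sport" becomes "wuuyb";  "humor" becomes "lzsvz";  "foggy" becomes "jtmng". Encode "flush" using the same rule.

Each letter shifts forward by (position + 4), i.e. 4, 5, 6, … — the shift grows by one for each successive letter.
On flush: f+4=j, l+5=q, u+6=a, s+7=z, h+8=p.

jqazp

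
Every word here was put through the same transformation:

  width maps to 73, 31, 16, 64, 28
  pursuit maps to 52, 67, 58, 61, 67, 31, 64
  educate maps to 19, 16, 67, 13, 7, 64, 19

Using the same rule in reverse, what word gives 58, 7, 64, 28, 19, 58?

rather

w(#23)→73 and i(#9)→31: differences scale by 3, so n = 3·pos + 4. Each letter becomes 3×(its alphabet position, a=1..z=26) + 4.
Decoding 58, 7, 64, 28, 19, 58: 58→(58−4)÷3=18=r, 7→(7−4)÷3=1=a, 64→(64−4)÷3=20=t, 28→(28−4)÷3=8=h, 19→(19−4)÷3=5=e, 58→(58−4)÷3=18=r.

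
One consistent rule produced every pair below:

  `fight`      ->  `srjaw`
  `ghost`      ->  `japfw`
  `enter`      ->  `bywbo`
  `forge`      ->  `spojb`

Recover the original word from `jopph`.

groom

Treating letters as 0–25, the rule is x ↦ 17x + 11 (mod 26).
Undoing it on jopph: j(9)→23·(9−11)≡6=g; o(14)→23·(14−11)≡17=r; p(15)→23·(15−11)≡14=o; p(15)→23·(15−11)≡14=o; h(7)→23·(7−11)≡12=m (all mod 26).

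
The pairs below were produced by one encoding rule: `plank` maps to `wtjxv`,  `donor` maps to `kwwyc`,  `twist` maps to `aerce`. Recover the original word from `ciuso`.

In plank: p→w is +7, l→t is +8, a→j is +9, n→x is +10 — the shift increases by 1 each position. The shift increases by 1 at each position, starting from +7: 7, 8, 9, ….
Undoing it on ciuso: c−7=v, i−8=a, u−9=l, s−10=i, o−11=d.

valid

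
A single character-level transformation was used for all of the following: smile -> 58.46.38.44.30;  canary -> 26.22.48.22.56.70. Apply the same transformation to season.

58.30.22.58.50.48

s(#19)→58 and m(#13)→46: differences scale by 2, so n = 2·pos + 20. Each letter becomes 2×(its alphabet position, a=1..z=26) + 20.
On season: s=19→58, e=5→30, a=1→22, s=19→58, o=15→50, n=14→48.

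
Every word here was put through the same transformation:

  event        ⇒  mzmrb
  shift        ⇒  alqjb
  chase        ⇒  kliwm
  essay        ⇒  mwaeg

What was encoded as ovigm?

The shifts repeat in a cycle of length 2: positions 0,1,… shift by +8, +4, then the pattern repeats.
Undoing it on ovigm: o−8=g, v−4=r, i−8=a, g−4=c, m−8=e.

grace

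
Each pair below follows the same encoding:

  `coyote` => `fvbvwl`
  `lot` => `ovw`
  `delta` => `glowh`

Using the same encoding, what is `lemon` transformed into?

olpvq

Vowels shift forward by 7 and consonants shift forward by 3.
For lemon: l(cons)+3=o, e(vowel)+7=l, m(cons)+3=p, o(vowel)+7=v, n(cons)+3=q.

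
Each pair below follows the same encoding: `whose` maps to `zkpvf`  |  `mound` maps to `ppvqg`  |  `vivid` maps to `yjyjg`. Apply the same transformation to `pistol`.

sjvwpo

The shift depends on letter class: consonant w→z is +3, but vowel o→p is +1. The rule splits by letter class: vowels +1, consonants +3.
For pistol: p(cons)+3=s, i(vowel)+1=j, s(cons)+3=v, t(cons)+3=w, o(vowel)+1=p, l(cons)+3=o.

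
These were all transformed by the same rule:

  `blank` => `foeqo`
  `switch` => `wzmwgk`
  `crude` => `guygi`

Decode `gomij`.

The shifts repeat in a cycle of length 2: positions 0,1,… shift by +4, +3, then the pattern repeats.
Reversing it on gomij: g−4=c, o−3=l, m−4=i, i−3=f, j−4=f.

cliff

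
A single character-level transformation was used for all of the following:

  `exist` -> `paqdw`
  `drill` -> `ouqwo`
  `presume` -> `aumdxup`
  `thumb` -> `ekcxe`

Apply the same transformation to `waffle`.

hdnqom

It's a Vigenère-style cipher with numeric key [11,3,8]: position i shifts by key[i mod 3].
For waffle: w+11=h, a+3=d, f+8=n, f+11=q, l+3=o, e+8=m.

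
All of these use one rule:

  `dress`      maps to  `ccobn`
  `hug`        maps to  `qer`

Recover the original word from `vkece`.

usual

The output letters match the input read backwards, each shifted +10: dress reversed is sserd. The word is reversed, then every letter is shifted forward by 10.
Reversing it on vkece: shift back: v−10=l, k−10=a, e−10=u, c−10=s, e−10=u → lausu; then reverse → usual.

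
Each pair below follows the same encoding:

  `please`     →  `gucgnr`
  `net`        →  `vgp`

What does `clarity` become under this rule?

The word is reversed, then every letter is shifted forward by 2.
On clarity: reverse → ytiralc; then shift: y+2=a, t+2=v, i+2=k, r+2=t, a+2=c, l+2=n, c+2=e.

avktcne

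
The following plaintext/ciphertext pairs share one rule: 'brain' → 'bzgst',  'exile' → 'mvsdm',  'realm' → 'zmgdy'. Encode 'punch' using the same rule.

b(1)→b(1) and r(17)→z(25) fit y≡21x+6 (mod 26); the inverse of 21 mod 26 is 5. Treating letters as 0–25, the rule is x ↦ 21x + 6 (mod 26).
On punch: p(15)→21·15+6≡9=j; u(20)→21·20+6≡10=k; n(13)→21·13+6≡19=t; c(2)→21·2+6≡22=w; h(7)→21·7+6≡23=x (all mod 26).

jktwx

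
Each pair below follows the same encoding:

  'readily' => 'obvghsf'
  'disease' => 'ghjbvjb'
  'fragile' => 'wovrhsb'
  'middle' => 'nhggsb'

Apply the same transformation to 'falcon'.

r(17)→o(14) and e(4)→b(1) fit y≡21x+21 (mod 26); the inverse of 21 mod 26 is 5. This is an affine cipher: with a=0,…,z=25, each position x becomes (21x+21) mod 26.
Applying it to falcon: f(5)→21·5+21≡22=w; a(0)→21·0+21≡21=v; l(11)→21·11+21≡18=s; c(2)→21·2+21≡11=l; o(14)→21·14+21≡3=d; n(13)→21·13+21≡8=i (all mod 26).

wvsldi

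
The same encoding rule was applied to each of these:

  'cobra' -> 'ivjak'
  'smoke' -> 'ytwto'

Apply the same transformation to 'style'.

In cobra: c→i is +6, o→v is +7, b→j is +8, r→a is +9 — the shift increases by 1 each position. The shift increases by 1 at each position, starting from +6: 6, 7, 8, ….
On style: s+6=y, t+7=a, y+8=g, l+9=u, e+10=o.

yaguo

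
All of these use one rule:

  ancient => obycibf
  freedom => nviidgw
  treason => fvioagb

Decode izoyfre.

exactly

a(0)→o(14) and n(13)→b(1) fit y≡5x+14 (mod 26); the inverse of 5 mod 26 is 21. Each letter's alphabet position (a=0..z=25) is mapped through 5·x+14 mod 26 — an affine cipher.
Reversing it on izoyfre: i(8)→21·(8−14)≡4=e; z(25)→21·(25−14)≡23=x; o(14)→21·(14−14)≡0=a; y(24)→21·(24−14)≡2=c; f(5)→21·(5−14)≡19=t; r(17)→21·(17−14)≡11=l; e(4)→21·(4−14)≡24=y (all mod 26).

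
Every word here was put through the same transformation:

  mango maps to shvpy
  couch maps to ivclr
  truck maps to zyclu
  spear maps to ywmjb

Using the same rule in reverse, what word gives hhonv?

Letter i (0-indexed) is shifted by i+6, so successive shifts are 6, 7, 8, ….
Decoding hhonv: h−6=b, h−7=a, o−8=g, n−9=e, v−10=l.

bagel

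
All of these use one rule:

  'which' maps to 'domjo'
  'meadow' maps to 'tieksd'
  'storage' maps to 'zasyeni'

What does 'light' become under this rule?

smnoa

Two shifts are in play — +4 for a/e/i/o/u, +7 for every other letter.
On light: l(cons)+7=s, i(vowel)+4=m, g(cons)+7=n, h(cons)+7=o, t(cons)+7=a.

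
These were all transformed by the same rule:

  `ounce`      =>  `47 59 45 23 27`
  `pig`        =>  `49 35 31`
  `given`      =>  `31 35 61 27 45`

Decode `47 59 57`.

o(#15)→47 and u(#21)→59: differences scale by 2, so n = 2·pos + 17. The formula is n = 2×(alphabet index, a=1) + 17.
Reversing it on 47 59 57: 47→(47−17)÷2=15=o, 59→(59−17)÷2=21=u, 57→(57−17)÷2=20=t.

out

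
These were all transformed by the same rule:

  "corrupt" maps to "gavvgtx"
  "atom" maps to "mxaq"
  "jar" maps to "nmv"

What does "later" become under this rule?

pmxqv

The shift depends on letter class: consonant c→g is +4, but vowel o→a is +12. Vowels shift forward by 12 and consonants shift forward by 4.
For later: l(cons)+4=p, a(vowel)+12=m, t(cons)+4=x, e(vowel)+12=q, r(cons)+4=v.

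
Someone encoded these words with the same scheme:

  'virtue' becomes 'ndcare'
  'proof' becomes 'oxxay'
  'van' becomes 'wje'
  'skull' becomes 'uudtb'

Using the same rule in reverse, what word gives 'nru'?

lie

Read the word backwards and shift each letter +9.
Undoing it on nru: shift back: n−9=e, r−9=i, u−9=l → eil; then reverse → lie.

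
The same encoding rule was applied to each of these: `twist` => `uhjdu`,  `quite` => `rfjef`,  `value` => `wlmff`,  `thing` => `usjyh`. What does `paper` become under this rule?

qlqps

Shifts by position in twist: pos 0: t→u (+1), pos 1: w→h (+11), pos 2: i→j (+1), pos 3: s→d (+11) — repeating every 2. A repeating key of period 2 is used — shifts +1, +11 over and over.
Applying it to paper: p+1=q, a+11=l, p+1=q, e+11=p, r+1=s.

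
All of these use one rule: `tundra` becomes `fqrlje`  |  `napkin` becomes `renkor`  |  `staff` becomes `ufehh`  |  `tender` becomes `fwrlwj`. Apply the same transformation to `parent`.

t(19)→f(5) and u(20)→q(16) fit y≡11x+4 (mod 26); the inverse of 11 mod 26 is 19. Each letter's alphabet position (a=0..z=25) is mapped through 11·x+4 mod 26 — an affine cipher.
On parent: p(15)→11·15+4≡13=n; a(0)→11·0+4≡4=e; r(17)→11·17+4≡9=j; e(4)→11·4+4≡22=w; n(13)→11·13+4≡17=r; t(19)→11·19+4≡5=f (all mod 26).

nejwrf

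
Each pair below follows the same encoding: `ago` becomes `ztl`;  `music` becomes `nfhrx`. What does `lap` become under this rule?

ozk

Each pair mirrors across the alphabet (a↔z, g↔t, o↔l): positions sum to 25. Letters are reflected about the middle of the alphabet (position → 25−position): Atbash.
For lap: l↔o, a↔z, p↔k.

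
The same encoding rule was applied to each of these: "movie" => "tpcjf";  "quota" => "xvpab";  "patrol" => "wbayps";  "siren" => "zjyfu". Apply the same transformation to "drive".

Vowels shift forward by 1 and consonants shift forward by 7.
Applying it to drive: d(cons)+7=k, r(cons)+7=y, i(vowel)+1=j, v(cons)+7=c, e(vowel)+1=f.

kyjcf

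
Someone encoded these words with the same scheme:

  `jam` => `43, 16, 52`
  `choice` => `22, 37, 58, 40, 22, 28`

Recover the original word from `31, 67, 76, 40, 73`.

fruit

j(#10)→43 and a(#1)→16: differences scale by 3, so n = 3·pos + 13. The formula is n = 3×(alphabet index, a=1) + 13.
Reversing it on 31, 67, 76, 40, 73: 31→(31−13)÷3=6=f, 67→(67−13)÷3=18=r, 76→(76−13)÷3=21=u, 40→(40−13)÷3=9=i, 73→(73−13)÷3=20=t.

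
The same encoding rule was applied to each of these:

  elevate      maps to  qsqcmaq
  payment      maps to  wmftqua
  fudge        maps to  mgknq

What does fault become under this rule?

Vowels shift forward by 12 and consonants shift forward by 7.
For fault: f(cons)+7=m, a(vowel)+12=m, u(vowel)+12=g, l(cons)+7=s, t(cons)+7=a.

mmgsa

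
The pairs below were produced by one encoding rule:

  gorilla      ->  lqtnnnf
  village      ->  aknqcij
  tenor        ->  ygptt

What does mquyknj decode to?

hostile

Shifts by position in gorilla: pos 0: g→l (+5), pos 1: o→q (+2), pos 2: r→t (+2), pos 3: i→n (+5), pos 4: l→n (+2), pos 5: l→n (+2) — repeating every 3. The shifts repeat in a cycle of length 3: positions 0,1,… shift by +5, +2, +2, then the pattern repeats.
Decoding mquyknj: m−5=h, q−2=o, u−2=s, y−5=t, k−2=i, n−2=l, j−5=e.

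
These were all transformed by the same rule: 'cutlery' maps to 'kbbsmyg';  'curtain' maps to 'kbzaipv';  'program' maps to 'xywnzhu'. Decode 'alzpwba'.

serious

Shifts by position in cutlery: pos 0: c→k (+8), pos 1: u→b (+7), pos 2: t→b (+8), pos 3: l→s (+7) — repeating every 2. It's a Vigenère-style cipher with numeric key [8,7]: position i shifts by key[i mod 2].
Decoding alzpwba: a−8=s, l−7=e, z−8=r, p−7=i, w−8=o, b−7=u, a−8=s.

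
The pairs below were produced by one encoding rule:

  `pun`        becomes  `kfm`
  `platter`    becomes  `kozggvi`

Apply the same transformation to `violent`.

Each pair mirrors across the alphabet (p↔k, u↔f, n↔m): positions sum to 25. Letters are reflected about the middle of the alphabet (position → 25−position): Atbash.
Applying it to violent: v↔e, i↔r, o↔l, l↔o, e↔v, n↔m, t↔g.

erlovmg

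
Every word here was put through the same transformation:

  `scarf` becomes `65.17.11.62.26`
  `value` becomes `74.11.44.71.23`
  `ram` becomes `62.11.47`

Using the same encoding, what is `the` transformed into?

68.32.23

s(#19)→65 and c(#3)→17: differences scale by 3, so n = 3·pos + 8. With a=1..z=26, the number is 3·pos + 8.
For the: t=20→68, h=8→32, e=5→23.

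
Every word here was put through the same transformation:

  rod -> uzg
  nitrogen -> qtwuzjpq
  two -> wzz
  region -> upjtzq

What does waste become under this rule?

Two shifts are in play — +11 for a/e/i/o/u, +3 for every other letter.
Applying it to waste: w(cons)+3=z, a(vowel)+11=l, s(cons)+3=v, t(cons)+3=w, e(vowel)+11=p.

zlvwp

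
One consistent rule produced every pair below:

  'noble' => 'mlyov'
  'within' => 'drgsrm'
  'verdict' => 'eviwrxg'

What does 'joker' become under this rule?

Each pair mirrors across the alphabet (n↔m, o↔l, b↔y): positions sum to 25. Each letter is replaced by its mirror in the alphabet: a↔z, b↔y, c↔x, and so on (the Atbash cipher).
On joker: j↔q, o↔l, k↔p, e↔v, r↔i.

qlpvi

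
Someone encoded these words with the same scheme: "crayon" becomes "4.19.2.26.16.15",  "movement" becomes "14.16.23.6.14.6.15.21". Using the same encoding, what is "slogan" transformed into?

20.13.16.8.2.15

c is letter #3 and maps to 4: an offset of 1. The number is (letter's place in the alphabet, a=1) + 1.
Applying it to slogan: s=19→20, l=12→13, o=15→16, g=7→8, a=1→2, n=14→15.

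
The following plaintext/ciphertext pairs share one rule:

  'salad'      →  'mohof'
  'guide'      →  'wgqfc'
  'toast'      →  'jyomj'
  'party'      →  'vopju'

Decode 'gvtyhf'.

s(18)→m(12) and a(0)→o(14) fit y≡23x+14 (mod 26); the inverse of 23 mod 26 is 17. Treating letters as 0–25, the rule is x ↦ 23x + 14 (mod 26).
Reversing it on gvtyhf: g(6)→17·(6−14)≡20=u; v(21)→17·(21−14)≡15=p; t(19)→17·(19−14)≡7=h; y(24)→17·(24−14)≡14=o; h(7)→17·(7−14)≡11=l; f(5)→17·(5−14)≡3=d (all mod 26).

uphold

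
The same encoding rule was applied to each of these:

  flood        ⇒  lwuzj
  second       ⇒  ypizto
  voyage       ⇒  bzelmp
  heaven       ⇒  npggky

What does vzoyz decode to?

point

Shifts by position in flood: pos 0: f→l (+6), pos 1: l→w (+11), pos 2: o→u (+6), pos 3: o→z (+11) — repeating every 2. It's a Vigenère-style cipher with numeric key [6,11]: position i shifts by key[i mod 2].
Decoding vzoyz: v−6=p, z−11=o, o−6=i, y−11=n, z−6=t.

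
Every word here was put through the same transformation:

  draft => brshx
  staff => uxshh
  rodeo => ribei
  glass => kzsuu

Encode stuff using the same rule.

d(3)→b(1) and r(17)→r(17) fit y≡3x+18 (mod 26); the inverse of 3 mod 26 is 9. Each letter's alphabet position (a=0..z=25) is mapped through 3·x+18 mod 26 — an affine cipher.
Applying it to stuff: s(18)→3·18+18≡20=u; t(19)→3·19+18≡23=x; u(20)→3·20+18≡0=a; f(5)→3·5+18≡7=h; f(5)→3·5+18≡7=h (all mod 26).

uxahh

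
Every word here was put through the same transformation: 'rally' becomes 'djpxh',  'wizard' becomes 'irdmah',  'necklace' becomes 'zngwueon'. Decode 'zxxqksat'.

notebook

Shifts by position in rally: pos 0: r→d (+12), pos 1: a→j (+9), pos 2: l→p (+4), pos 3: l→x (+12), pos 4: y→h (+9) — repeating every 3. A repeating key of period 3 is used — shifts +12, +9, +4 over and over.
Reversing it on zxxqksat: z−12=n, x−9=o, x−4=t, q−12=e, k−9=b, s−4=o, a−12=o, t−9=k.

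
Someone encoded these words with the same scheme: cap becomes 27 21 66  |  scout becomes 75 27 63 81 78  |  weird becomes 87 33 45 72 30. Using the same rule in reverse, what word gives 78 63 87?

tow

c(#3)→27 and a(#1)→21: differences scale by 3, so n = 3·pos + 18. The formula is n = 3×(alphabet index, a=1) + 18.
Reversing it on 78 63 87: 78→(78−18)÷3=20=t, 63→(63−18)÷3=15=o, 87→(87−18)÷3=23=w.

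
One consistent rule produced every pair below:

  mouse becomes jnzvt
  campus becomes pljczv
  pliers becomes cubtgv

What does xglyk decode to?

grant

Each letter's alphabet position (a=0..z=25) is mapped through 15·x+11 mod 26 — an affine cipher.
Reversing it on xglyk: x(23)→7·(23−11)≡6=g; g(6)→7·(6−11)≡17=r; l(11)→7·(11−11)≡0=a; y(24)→7·(24−11)≡13=n; k(10)→7·(10−11)≡19=t (all mod 26).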